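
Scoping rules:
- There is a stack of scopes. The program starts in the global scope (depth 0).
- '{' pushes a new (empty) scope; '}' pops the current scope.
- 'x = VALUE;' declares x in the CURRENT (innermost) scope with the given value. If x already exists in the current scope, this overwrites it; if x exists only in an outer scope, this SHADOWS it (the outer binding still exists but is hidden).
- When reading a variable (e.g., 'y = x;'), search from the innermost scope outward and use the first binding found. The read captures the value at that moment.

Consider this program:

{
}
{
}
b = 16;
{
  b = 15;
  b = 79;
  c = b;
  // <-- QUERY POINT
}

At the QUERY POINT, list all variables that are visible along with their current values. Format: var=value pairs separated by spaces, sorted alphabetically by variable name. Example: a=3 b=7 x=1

Step 1: enter scope (depth=1)
Step 2: exit scope (depth=0)
Step 3: enter scope (depth=1)
Step 4: exit scope (depth=0)
Step 5: declare b=16 at depth 0
Step 6: enter scope (depth=1)
Step 7: declare b=15 at depth 1
Step 8: declare b=79 at depth 1
Step 9: declare c=(read b)=79 at depth 1
Visible at query point: b=79 c=79

Answer: b=79 c=79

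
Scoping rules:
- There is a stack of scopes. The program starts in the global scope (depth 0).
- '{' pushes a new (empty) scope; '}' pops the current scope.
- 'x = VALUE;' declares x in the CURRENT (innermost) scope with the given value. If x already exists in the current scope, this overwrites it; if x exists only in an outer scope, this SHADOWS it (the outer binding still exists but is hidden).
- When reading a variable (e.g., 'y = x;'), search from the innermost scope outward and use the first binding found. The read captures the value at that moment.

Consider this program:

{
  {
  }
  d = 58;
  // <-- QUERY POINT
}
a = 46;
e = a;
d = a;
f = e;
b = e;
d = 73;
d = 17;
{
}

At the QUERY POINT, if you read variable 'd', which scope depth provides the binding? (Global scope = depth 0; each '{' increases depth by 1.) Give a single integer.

Step 1: enter scope (depth=1)
Step 2: enter scope (depth=2)
Step 3: exit scope (depth=1)
Step 4: declare d=58 at depth 1
Visible at query point: d=58

Answer: 1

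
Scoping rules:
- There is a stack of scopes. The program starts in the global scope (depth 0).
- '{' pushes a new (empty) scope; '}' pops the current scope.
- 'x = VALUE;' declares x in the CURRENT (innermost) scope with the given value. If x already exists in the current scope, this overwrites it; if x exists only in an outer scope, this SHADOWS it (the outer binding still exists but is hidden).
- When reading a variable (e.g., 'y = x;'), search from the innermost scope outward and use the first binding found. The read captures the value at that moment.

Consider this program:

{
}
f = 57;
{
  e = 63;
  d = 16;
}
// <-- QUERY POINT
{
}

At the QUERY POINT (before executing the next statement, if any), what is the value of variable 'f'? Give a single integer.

Step 1: enter scope (depth=1)
Step 2: exit scope (depth=0)
Step 3: declare f=57 at depth 0
Step 4: enter scope (depth=1)
Step 5: declare e=63 at depth 1
Step 6: declare d=16 at depth 1
Step 7: exit scope (depth=0)
Visible at query point: f=57

Answer: 57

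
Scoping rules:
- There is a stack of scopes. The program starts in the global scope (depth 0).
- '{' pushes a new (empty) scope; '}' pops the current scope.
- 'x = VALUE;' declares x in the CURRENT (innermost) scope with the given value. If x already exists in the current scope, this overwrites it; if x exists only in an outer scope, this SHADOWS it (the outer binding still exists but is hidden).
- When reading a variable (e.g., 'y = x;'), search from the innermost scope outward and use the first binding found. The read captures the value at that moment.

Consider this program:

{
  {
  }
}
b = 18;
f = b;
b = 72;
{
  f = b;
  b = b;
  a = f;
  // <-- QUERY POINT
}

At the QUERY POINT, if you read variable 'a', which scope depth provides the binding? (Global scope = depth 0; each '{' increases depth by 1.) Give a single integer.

Answer: 1

Derivation:
Step 1: enter scope (depth=1)
Step 2: enter scope (depth=2)
Step 3: exit scope (depth=1)
Step 4: exit scope (depth=0)
Step 5: declare b=18 at depth 0
Step 6: declare f=(read b)=18 at depth 0
Step 7: declare b=72 at depth 0
Step 8: enter scope (depth=1)
Step 9: declare f=(read b)=72 at depth 1
Step 10: declare b=(read b)=72 at depth 1
Step 11: declare a=(read f)=72 at depth 1
Visible at query point: a=72 b=72 f=72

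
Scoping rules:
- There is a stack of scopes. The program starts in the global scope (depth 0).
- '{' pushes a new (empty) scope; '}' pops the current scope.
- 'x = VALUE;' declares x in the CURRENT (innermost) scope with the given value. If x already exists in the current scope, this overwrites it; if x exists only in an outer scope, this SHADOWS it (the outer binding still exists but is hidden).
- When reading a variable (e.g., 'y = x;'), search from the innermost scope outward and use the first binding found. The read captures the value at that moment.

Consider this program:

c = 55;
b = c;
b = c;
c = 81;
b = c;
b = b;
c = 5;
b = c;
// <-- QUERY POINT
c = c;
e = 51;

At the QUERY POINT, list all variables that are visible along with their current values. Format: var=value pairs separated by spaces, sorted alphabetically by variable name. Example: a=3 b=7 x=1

Answer: b=5 c=5

Derivation:
Step 1: declare c=55 at depth 0
Step 2: declare b=(read c)=55 at depth 0
Step 3: declare b=(read c)=55 at depth 0
Step 4: declare c=81 at depth 0
Step 5: declare b=(read c)=81 at depth 0
Step 6: declare b=(read b)=81 at depth 0
Step 7: declare c=5 at depth 0
Step 8: declare b=(read c)=5 at depth 0
Visible at query point: b=5 c=5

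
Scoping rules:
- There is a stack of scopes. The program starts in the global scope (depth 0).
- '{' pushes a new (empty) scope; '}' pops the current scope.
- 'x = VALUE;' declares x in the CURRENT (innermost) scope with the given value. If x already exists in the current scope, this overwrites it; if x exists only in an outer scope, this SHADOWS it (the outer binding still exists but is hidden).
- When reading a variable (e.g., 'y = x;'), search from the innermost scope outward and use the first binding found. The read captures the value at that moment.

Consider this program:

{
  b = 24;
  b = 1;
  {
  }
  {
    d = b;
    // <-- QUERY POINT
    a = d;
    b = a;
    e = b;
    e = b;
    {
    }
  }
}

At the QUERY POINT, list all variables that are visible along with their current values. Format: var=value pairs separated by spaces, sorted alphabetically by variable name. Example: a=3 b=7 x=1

Answer: b=1 d=1

Derivation:
Step 1: enter scope (depth=1)
Step 2: declare b=24 at depth 1
Step 3: declare b=1 at depth 1
Step 4: enter scope (depth=2)
Step 5: exit scope (depth=1)
Step 6: enter scope (depth=2)
Step 7: declare d=(read b)=1 at depth 2
Visible at query point: b=1 d=1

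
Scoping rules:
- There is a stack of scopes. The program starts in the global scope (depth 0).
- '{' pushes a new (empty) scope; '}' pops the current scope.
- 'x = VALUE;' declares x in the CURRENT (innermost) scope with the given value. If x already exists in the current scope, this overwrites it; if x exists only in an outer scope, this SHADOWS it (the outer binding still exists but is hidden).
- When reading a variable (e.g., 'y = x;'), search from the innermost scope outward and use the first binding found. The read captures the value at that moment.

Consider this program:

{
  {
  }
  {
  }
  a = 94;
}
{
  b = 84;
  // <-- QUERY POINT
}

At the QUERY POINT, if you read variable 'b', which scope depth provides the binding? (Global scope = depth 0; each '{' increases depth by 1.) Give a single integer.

Step 1: enter scope (depth=1)
Step 2: enter scope (depth=2)
Step 3: exit scope (depth=1)
Step 4: enter scope (depth=2)
Step 5: exit scope (depth=1)
Step 6: declare a=94 at depth 1
Step 7: exit scope (depth=0)
Step 8: enter scope (depth=1)
Step 9: declare b=84 at depth 1
Visible at query point: b=84

Answer: 1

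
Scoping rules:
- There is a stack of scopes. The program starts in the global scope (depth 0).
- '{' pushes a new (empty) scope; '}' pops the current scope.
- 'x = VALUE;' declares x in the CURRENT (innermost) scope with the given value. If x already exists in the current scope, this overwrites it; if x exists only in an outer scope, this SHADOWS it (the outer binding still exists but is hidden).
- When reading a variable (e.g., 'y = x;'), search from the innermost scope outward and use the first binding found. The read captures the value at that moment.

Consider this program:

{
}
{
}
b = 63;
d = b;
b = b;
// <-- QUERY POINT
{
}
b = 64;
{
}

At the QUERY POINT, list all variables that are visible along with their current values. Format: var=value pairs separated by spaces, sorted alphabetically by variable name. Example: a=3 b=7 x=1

Step 1: enter scope (depth=1)
Step 2: exit scope (depth=0)
Step 3: enter scope (depth=1)
Step 4: exit scope (depth=0)
Step 5: declare b=63 at depth 0
Step 6: declare d=(read b)=63 at depth 0
Step 7: declare b=(read b)=63 at depth 0
Visible at query point: b=63 d=63

Answer: b=63 d=63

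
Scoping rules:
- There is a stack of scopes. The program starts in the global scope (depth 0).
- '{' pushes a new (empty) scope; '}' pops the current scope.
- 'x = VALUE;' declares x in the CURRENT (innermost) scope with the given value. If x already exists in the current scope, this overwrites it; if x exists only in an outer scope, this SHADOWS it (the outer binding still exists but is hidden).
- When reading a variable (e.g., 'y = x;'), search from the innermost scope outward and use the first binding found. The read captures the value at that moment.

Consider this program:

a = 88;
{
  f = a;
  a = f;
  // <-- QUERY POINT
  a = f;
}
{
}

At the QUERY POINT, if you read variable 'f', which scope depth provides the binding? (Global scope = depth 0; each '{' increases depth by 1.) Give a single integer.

Answer: 1

Derivation:
Step 1: declare a=88 at depth 0
Step 2: enter scope (depth=1)
Step 3: declare f=(read a)=88 at depth 1
Step 4: declare a=(read f)=88 at depth 1
Visible at query point: a=88 f=88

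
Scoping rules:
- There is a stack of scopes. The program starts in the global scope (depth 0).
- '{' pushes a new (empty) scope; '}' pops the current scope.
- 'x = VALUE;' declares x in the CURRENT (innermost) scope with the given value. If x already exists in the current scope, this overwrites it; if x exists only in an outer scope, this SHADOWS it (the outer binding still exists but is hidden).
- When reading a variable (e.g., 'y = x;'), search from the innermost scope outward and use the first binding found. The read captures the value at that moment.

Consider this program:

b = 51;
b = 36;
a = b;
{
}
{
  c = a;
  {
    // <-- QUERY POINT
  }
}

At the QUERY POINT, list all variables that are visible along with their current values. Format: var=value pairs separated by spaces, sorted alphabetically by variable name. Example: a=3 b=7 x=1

Step 1: declare b=51 at depth 0
Step 2: declare b=36 at depth 0
Step 3: declare a=(read b)=36 at depth 0
Step 4: enter scope (depth=1)
Step 5: exit scope (depth=0)
Step 6: enter scope (depth=1)
Step 7: declare c=(read a)=36 at depth 1
Step 8: enter scope (depth=2)
Visible at query point: a=36 b=36 c=36

Answer: a=36 b=36 c=36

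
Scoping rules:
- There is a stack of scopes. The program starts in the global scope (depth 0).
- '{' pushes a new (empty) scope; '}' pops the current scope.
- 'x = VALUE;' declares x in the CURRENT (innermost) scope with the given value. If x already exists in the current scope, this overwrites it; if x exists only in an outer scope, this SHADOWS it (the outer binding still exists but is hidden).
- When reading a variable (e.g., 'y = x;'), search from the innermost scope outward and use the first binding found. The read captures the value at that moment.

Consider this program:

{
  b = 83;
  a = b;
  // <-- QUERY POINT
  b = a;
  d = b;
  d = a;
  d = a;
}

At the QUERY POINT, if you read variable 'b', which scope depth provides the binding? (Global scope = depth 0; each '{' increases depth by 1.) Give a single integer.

Step 1: enter scope (depth=1)
Step 2: declare b=83 at depth 1
Step 3: declare a=(read b)=83 at depth 1
Visible at query point: a=83 b=83

Answer: 1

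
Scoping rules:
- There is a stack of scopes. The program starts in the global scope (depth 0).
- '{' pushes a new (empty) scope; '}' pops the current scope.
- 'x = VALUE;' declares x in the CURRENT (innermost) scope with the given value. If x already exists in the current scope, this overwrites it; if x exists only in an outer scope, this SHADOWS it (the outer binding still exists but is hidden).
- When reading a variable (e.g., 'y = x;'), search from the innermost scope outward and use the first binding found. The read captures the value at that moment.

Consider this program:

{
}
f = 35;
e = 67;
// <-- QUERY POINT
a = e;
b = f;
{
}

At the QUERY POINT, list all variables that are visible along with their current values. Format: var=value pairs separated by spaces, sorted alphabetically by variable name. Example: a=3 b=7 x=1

Step 1: enter scope (depth=1)
Step 2: exit scope (depth=0)
Step 3: declare f=35 at depth 0
Step 4: declare e=67 at depth 0
Visible at query point: e=67 f=35

Answer: e=67 f=35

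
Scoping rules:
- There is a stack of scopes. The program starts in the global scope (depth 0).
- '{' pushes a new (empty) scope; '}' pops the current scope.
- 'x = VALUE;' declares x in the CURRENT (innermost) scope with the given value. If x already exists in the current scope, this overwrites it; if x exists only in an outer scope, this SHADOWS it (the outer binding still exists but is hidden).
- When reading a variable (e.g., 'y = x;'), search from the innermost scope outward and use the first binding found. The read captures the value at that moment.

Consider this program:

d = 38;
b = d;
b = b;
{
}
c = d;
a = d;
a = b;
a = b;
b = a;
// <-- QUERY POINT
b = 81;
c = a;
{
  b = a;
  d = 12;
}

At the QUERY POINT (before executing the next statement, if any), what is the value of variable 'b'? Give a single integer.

Answer: 38

Derivation:
Step 1: declare d=38 at depth 0
Step 2: declare b=(read d)=38 at depth 0
Step 3: declare b=(read b)=38 at depth 0
Step 4: enter scope (depth=1)
Step 5: exit scope (depth=0)
Step 6: declare c=(read d)=38 at depth 0
Step 7: declare a=(read d)=38 at depth 0
Step 8: declare a=(read b)=38 at depth 0
Step 9: declare a=(read b)=38 at depth 0
Step 10: declare b=(read a)=38 at depth 0
Visible at query point: a=38 b=38 c=38 d=38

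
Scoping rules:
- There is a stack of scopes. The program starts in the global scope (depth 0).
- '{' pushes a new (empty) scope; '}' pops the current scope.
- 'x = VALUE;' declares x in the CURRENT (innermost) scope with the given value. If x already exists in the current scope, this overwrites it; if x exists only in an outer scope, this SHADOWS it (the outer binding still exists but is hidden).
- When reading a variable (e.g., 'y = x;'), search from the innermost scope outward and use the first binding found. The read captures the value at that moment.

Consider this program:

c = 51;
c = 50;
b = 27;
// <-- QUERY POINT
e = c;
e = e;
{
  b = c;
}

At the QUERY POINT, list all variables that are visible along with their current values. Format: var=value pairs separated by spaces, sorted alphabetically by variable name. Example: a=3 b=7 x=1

Answer: b=27 c=50

Derivation:
Step 1: declare c=51 at depth 0
Step 2: declare c=50 at depth 0
Step 3: declare b=27 at depth 0
Visible at query point: b=27 c=50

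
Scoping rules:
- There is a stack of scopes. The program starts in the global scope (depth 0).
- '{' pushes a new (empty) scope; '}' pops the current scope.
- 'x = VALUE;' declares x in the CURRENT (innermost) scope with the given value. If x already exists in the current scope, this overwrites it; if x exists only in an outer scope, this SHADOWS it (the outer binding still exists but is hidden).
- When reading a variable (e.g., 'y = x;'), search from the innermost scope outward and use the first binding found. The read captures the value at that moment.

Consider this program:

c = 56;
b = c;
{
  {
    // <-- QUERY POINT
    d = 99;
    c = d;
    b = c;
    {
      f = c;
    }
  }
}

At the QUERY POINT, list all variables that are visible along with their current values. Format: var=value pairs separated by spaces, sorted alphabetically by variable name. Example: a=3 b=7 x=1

Step 1: declare c=56 at depth 0
Step 2: declare b=(read c)=56 at depth 0
Step 3: enter scope (depth=1)
Step 4: enter scope (depth=2)
Visible at query point: b=56 c=56

Answer: b=56 c=56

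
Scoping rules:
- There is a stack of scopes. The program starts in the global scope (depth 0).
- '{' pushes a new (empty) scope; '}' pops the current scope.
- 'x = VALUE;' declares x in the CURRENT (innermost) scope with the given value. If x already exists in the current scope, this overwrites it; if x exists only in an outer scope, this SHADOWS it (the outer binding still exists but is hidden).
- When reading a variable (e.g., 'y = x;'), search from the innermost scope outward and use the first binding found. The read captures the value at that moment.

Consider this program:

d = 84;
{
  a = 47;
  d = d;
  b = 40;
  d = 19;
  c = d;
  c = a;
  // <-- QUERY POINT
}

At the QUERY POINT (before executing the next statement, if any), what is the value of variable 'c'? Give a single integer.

Step 1: declare d=84 at depth 0
Step 2: enter scope (depth=1)
Step 3: declare a=47 at depth 1
Step 4: declare d=(read d)=84 at depth 1
Step 5: declare b=40 at depth 1
Step 6: declare d=19 at depth 1
Step 7: declare c=(read d)=19 at depth 1
Step 8: declare c=(read a)=47 at depth 1
Visible at query point: a=47 b=40 c=47 d=19

Answer: 47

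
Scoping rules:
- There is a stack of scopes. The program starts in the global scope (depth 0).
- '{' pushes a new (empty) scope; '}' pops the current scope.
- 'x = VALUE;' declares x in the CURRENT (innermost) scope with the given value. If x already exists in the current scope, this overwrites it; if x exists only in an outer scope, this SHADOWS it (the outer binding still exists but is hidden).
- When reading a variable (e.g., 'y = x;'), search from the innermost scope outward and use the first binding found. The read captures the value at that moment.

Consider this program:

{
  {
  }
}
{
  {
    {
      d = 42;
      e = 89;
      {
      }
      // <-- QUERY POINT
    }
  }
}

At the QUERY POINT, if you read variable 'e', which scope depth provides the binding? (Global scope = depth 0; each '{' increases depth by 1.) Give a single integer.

Step 1: enter scope (depth=1)
Step 2: enter scope (depth=2)
Step 3: exit scope (depth=1)
Step 4: exit scope (depth=0)
Step 5: enter scope (depth=1)
Step 6: enter scope (depth=2)
Step 7: enter scope (depth=3)
Step 8: declare d=42 at depth 3
Step 9: declare e=89 at depth 3
Step 10: enter scope (depth=4)
Step 11: exit scope (depth=3)
Visible at query point: d=42 e=89

Answer: 3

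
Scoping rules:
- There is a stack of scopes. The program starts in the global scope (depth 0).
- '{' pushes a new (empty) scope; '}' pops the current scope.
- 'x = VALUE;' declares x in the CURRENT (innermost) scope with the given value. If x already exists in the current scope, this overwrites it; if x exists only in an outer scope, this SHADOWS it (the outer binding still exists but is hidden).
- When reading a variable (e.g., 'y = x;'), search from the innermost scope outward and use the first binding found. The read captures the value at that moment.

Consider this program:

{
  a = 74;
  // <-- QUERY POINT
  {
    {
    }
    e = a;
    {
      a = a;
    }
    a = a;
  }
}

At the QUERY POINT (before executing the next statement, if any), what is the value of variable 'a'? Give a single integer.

Answer: 74

Derivation:
Step 1: enter scope (depth=1)
Step 2: declare a=74 at depth 1
Visible at query point: a=74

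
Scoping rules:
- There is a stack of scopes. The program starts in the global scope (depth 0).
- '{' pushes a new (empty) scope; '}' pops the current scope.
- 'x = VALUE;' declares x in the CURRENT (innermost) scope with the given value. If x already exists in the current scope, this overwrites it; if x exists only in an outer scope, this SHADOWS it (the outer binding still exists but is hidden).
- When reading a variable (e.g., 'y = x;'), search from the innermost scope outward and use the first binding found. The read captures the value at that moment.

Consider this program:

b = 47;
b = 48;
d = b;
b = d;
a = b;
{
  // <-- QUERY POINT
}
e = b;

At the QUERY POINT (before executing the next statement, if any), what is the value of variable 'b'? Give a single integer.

Answer: 48

Derivation:
Step 1: declare b=47 at depth 0
Step 2: declare b=48 at depth 0
Step 3: declare d=(read b)=48 at depth 0
Step 4: declare b=(read d)=48 at depth 0
Step 5: declare a=(read b)=48 at depth 0
Step 6: enter scope (depth=1)
Visible at query point: a=48 b=48 d=48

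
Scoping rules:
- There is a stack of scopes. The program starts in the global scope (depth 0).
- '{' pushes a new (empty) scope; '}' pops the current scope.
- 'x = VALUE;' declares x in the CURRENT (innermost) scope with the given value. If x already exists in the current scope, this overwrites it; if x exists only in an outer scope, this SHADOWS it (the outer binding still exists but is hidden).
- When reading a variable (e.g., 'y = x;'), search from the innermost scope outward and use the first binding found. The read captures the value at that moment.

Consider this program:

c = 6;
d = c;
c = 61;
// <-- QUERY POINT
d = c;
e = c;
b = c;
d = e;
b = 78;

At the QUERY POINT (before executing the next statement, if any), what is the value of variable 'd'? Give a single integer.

Answer: 6

Derivation:
Step 1: declare c=6 at depth 0
Step 2: declare d=(read c)=6 at depth 0
Step 3: declare c=61 at depth 0
Visible at query point: c=61 d=6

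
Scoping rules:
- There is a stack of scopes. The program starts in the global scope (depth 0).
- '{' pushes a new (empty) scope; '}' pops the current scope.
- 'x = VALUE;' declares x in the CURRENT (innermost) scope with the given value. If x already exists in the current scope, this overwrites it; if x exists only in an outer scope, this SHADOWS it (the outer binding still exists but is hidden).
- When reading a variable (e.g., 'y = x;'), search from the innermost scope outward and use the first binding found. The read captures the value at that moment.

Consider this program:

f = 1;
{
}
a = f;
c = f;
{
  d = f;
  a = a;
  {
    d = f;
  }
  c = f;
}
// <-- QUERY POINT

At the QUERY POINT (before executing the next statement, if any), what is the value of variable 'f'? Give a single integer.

Step 1: declare f=1 at depth 0
Step 2: enter scope (depth=1)
Step 3: exit scope (depth=0)
Step 4: declare a=(read f)=1 at depth 0
Step 5: declare c=(read f)=1 at depth 0
Step 6: enter scope (depth=1)
Step 7: declare d=(read f)=1 at depth 1
Step 8: declare a=(read a)=1 at depth 1
Step 9: enter scope (depth=2)
Step 10: declare d=(read f)=1 at depth 2
Step 11: exit scope (depth=1)
Step 12: declare c=(read f)=1 at depth 1
Step 13: exit scope (depth=0)
Visible at query point: a=1 c=1 f=1

Answer: 1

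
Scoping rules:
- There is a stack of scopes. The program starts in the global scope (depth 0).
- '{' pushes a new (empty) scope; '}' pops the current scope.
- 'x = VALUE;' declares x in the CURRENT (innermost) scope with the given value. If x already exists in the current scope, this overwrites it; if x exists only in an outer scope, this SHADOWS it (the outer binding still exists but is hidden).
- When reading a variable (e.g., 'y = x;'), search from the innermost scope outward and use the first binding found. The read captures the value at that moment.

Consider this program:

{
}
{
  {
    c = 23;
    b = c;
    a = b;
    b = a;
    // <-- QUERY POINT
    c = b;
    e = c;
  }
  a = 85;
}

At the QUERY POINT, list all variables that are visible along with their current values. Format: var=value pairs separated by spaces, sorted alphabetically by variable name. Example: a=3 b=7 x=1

Answer: a=23 b=23 c=23

Derivation:
Step 1: enter scope (depth=1)
Step 2: exit scope (depth=0)
Step 3: enter scope (depth=1)
Step 4: enter scope (depth=2)
Step 5: declare c=23 at depth 2
Step 6: declare b=(read c)=23 at depth 2
Step 7: declare a=(read b)=23 at depth 2
Step 8: declare b=(read a)=23 at depth 2
Visible at query point: a=23 b=23 c=23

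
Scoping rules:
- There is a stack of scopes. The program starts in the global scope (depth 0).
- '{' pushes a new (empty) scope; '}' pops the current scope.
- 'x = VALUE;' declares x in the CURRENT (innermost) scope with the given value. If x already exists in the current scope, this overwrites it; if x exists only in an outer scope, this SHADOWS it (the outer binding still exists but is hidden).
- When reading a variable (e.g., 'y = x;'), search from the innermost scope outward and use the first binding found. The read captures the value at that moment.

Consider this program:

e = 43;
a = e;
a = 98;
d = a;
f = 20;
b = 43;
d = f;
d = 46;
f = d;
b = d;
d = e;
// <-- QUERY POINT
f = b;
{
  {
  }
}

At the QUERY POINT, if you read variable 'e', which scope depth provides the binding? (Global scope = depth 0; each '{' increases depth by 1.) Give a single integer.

Step 1: declare e=43 at depth 0
Step 2: declare a=(read e)=43 at depth 0
Step 3: declare a=98 at depth 0
Step 4: declare d=(read a)=98 at depth 0
Step 5: declare f=20 at depth 0
Step 6: declare b=43 at depth 0
Step 7: declare d=(read f)=20 at depth 0
Step 8: declare d=46 at depth 0
Step 9: declare f=(read d)=46 at depth 0
Step 10: declare b=(read d)=46 at depth 0
Step 11: declare d=(read e)=43 at depth 0
Visible at query point: a=98 b=46 d=43 e=43 f=46

Answer: 0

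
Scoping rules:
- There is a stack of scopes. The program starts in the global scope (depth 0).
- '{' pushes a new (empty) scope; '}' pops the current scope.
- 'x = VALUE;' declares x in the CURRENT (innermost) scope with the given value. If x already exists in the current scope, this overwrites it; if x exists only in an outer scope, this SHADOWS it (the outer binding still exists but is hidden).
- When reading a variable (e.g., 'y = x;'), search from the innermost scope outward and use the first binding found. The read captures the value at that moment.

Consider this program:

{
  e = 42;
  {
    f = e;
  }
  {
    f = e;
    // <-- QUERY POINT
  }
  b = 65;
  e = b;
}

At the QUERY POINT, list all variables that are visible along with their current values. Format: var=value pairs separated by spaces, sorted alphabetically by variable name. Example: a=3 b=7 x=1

Step 1: enter scope (depth=1)
Step 2: declare e=42 at depth 1
Step 3: enter scope (depth=2)
Step 4: declare f=(read e)=42 at depth 2
Step 5: exit scope (depth=1)
Step 6: enter scope (depth=2)
Step 7: declare f=(read e)=42 at depth 2
Visible at query point: e=42 f=42

Answer: e=42 f=42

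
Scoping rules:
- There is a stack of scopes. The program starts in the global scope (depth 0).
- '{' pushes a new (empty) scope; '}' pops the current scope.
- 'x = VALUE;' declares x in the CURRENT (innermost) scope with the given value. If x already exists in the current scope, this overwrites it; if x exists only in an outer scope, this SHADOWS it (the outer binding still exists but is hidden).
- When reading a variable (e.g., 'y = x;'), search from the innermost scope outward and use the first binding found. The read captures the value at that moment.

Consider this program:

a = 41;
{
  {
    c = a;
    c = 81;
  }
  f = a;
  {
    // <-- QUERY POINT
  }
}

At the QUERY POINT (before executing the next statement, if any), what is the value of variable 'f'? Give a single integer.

Answer: 41

Derivation:
Step 1: declare a=41 at depth 0
Step 2: enter scope (depth=1)
Step 3: enter scope (depth=2)
Step 4: declare c=(read a)=41 at depth 2
Step 5: declare c=81 at depth 2
Step 6: exit scope (depth=1)
Step 7: declare f=(read a)=41 at depth 1
Step 8: enter scope (depth=2)
Visible at query point: a=41 f=41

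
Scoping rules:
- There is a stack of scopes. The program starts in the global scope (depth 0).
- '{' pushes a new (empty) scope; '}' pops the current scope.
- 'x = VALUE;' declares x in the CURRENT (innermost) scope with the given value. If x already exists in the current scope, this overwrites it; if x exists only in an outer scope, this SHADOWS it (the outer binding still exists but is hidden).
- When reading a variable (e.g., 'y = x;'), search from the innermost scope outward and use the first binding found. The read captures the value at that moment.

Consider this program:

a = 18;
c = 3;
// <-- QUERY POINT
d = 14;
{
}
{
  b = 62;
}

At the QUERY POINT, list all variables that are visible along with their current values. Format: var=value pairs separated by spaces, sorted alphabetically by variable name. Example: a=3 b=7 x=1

Answer: a=18 c=3

Derivation:
Step 1: declare a=18 at depth 0
Step 2: declare c=3 at depth 0
Visible at query point: a=18 c=3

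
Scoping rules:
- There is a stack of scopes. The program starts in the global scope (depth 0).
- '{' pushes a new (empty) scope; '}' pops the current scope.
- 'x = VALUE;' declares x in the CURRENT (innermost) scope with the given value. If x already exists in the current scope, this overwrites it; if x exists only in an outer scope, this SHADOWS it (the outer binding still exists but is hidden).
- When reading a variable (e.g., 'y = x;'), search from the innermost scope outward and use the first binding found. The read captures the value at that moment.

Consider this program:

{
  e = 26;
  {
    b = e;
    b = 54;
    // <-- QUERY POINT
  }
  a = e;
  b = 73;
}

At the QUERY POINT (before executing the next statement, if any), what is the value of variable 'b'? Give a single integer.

Answer: 54

Derivation:
Step 1: enter scope (depth=1)
Step 2: declare e=26 at depth 1
Step 3: enter scope (depth=2)
Step 4: declare b=(read e)=26 at depth 2
Step 5: declare b=54 at depth 2
Visible at query point: b=54 e=26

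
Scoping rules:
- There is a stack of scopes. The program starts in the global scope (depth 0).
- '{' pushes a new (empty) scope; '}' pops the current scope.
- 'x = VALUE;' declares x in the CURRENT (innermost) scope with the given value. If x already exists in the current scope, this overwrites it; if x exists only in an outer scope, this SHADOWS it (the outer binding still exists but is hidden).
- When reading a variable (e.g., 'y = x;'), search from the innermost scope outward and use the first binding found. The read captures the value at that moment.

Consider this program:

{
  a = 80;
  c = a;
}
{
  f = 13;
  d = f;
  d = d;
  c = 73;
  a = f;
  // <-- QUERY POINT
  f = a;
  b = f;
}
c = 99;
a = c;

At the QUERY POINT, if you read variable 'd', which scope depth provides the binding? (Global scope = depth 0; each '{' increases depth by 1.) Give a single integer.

Answer: 1

Derivation:
Step 1: enter scope (depth=1)
Step 2: declare a=80 at depth 1
Step 3: declare c=(read a)=80 at depth 1
Step 4: exit scope (depth=0)
Step 5: enter scope (depth=1)
Step 6: declare f=13 at depth 1
Step 7: declare d=(read f)=13 at depth 1
Step 8: declare d=(read d)=13 at depth 1
Step 9: declare c=73 at depth 1
Step 10: declare a=(read f)=13 at depth 1
Visible at query point: a=13 c=73 d=13 f=13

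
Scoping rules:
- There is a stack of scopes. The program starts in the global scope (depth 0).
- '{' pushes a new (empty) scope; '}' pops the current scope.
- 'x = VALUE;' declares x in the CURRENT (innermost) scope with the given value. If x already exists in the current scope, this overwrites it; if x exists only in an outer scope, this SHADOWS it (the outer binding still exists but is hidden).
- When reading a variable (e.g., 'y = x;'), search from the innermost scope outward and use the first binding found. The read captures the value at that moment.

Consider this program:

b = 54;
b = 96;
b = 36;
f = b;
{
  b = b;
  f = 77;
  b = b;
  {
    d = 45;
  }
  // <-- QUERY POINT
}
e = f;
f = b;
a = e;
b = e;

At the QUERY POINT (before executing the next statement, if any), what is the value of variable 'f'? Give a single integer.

Step 1: declare b=54 at depth 0
Step 2: declare b=96 at depth 0
Step 3: declare b=36 at depth 0
Step 4: declare f=(read b)=36 at depth 0
Step 5: enter scope (depth=1)
Step 6: declare b=(read b)=36 at depth 1
Step 7: declare f=77 at depth 1
Step 8: declare b=(read b)=36 at depth 1
Step 9: enter scope (depth=2)
Step 10: declare d=45 at depth 2
Step 11: exit scope (depth=1)
Visible at query point: b=36 f=77

Answer: 77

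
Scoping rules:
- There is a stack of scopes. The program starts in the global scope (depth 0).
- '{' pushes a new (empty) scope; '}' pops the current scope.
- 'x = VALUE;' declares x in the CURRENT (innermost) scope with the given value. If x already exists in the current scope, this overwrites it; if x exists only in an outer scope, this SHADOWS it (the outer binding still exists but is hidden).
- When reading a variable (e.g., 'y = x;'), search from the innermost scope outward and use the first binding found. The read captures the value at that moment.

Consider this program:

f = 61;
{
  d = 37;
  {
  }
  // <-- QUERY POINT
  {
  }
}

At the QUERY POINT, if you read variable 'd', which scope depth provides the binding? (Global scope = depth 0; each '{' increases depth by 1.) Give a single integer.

Answer: 1

Derivation:
Step 1: declare f=61 at depth 0
Step 2: enter scope (depth=1)
Step 3: declare d=37 at depth 1
Step 4: enter scope (depth=2)
Step 5: exit scope (depth=1)
Visible at query point: d=37 f=61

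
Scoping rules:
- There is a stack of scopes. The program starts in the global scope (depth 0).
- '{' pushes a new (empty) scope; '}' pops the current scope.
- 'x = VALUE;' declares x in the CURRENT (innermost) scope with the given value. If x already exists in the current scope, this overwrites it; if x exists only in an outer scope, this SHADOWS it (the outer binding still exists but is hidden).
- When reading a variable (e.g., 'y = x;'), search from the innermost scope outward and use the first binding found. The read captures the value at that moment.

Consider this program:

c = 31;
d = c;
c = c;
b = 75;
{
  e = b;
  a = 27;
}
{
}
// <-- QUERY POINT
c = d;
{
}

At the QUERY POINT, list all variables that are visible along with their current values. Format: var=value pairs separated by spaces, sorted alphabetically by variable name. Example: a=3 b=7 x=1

Step 1: declare c=31 at depth 0
Step 2: declare d=(read c)=31 at depth 0
Step 3: declare c=(read c)=31 at depth 0
Step 4: declare b=75 at depth 0
Step 5: enter scope (depth=1)
Step 6: declare e=(read b)=75 at depth 1
Step 7: declare a=27 at depth 1
Step 8: exit scope (depth=0)
Step 9: enter scope (depth=1)
Step 10: exit scope (depth=0)
Visible at query point: b=75 c=31 d=31

Answer: b=75 c=31 d=31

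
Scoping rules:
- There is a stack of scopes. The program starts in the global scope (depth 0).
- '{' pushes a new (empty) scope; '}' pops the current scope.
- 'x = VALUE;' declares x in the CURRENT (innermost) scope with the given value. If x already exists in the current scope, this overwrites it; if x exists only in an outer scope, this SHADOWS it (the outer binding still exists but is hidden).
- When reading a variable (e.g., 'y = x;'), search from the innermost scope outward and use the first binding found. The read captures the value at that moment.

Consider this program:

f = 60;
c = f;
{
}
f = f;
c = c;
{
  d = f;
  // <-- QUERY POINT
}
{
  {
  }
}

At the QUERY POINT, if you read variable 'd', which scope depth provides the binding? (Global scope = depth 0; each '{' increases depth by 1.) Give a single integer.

Step 1: declare f=60 at depth 0
Step 2: declare c=(read f)=60 at depth 0
Step 3: enter scope (depth=1)
Step 4: exit scope (depth=0)
Step 5: declare f=(read f)=60 at depth 0
Step 6: declare c=(read c)=60 at depth 0
Step 7: enter scope (depth=1)
Step 8: declare d=(read f)=60 at depth 1
Visible at query point: c=60 d=60 f=60

Answer: 1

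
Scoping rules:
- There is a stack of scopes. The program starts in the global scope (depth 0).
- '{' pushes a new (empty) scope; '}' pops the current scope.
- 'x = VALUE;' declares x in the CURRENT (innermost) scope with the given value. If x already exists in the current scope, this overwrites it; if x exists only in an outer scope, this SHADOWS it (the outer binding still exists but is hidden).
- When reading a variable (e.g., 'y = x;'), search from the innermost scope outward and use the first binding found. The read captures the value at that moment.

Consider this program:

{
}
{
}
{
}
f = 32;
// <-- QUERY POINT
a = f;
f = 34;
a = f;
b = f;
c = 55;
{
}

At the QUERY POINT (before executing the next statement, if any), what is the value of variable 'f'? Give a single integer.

Step 1: enter scope (depth=1)
Step 2: exit scope (depth=0)
Step 3: enter scope (depth=1)
Step 4: exit scope (depth=0)
Step 5: enter scope (depth=1)
Step 6: exit scope (depth=0)
Step 7: declare f=32 at depth 0
Visible at query point: f=32

Answer: 32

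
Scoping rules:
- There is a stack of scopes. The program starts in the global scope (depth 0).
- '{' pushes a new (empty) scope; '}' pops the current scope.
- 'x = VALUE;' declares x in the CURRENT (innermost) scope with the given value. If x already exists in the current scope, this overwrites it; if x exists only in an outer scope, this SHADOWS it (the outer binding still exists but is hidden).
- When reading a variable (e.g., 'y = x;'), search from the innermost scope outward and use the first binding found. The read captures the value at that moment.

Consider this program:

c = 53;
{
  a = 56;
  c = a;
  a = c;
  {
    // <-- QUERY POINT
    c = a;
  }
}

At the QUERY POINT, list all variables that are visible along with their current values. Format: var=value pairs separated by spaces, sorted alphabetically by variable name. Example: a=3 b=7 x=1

Answer: a=56 c=56

Derivation:
Step 1: declare c=53 at depth 0
Step 2: enter scope (depth=1)
Step 3: declare a=56 at depth 1
Step 4: declare c=(read a)=56 at depth 1
Step 5: declare a=(read c)=56 at depth 1
Step 6: enter scope (depth=2)
Visible at query point: a=56 c=56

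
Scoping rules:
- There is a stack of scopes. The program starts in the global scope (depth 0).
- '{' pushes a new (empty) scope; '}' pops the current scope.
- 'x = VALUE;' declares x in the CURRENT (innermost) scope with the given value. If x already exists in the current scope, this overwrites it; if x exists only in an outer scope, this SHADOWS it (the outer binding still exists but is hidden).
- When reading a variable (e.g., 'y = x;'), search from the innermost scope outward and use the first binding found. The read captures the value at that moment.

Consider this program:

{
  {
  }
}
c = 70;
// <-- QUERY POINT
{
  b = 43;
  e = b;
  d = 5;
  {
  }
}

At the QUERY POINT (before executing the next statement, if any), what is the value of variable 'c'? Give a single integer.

Answer: 70

Derivation:
Step 1: enter scope (depth=1)
Step 2: enter scope (depth=2)
Step 3: exit scope (depth=1)
Step 4: exit scope (depth=0)
Step 5: declare c=70 at depth 0
Visible at query point: c=70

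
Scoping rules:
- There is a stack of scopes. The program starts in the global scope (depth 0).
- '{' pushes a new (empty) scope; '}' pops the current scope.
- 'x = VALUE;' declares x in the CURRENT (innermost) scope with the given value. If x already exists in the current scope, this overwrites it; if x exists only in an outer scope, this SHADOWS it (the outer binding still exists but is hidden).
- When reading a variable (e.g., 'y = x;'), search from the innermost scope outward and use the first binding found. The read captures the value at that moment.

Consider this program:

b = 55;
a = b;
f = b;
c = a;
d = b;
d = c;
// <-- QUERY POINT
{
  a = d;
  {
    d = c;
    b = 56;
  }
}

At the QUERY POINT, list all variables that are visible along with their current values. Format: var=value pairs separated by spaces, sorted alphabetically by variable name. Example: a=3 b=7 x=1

Answer: a=55 b=55 c=55 d=55 f=55

Derivation:
Step 1: declare b=55 at depth 0
Step 2: declare a=(read b)=55 at depth 0
Step 3: declare f=(read b)=55 at depth 0
Step 4: declare c=(read a)=55 at depth 0
Step 5: declare d=(read b)=55 at depth 0
Step 6: declare d=(read c)=55 at depth 0
Visible at query point: a=55 b=55 c=55 d=55 f=55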